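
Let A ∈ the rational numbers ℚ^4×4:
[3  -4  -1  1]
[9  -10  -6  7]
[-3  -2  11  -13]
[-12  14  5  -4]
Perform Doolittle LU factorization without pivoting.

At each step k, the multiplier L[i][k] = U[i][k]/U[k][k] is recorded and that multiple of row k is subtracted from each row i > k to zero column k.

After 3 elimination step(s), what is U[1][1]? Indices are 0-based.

k=0: U[0][0]=3
  eliminate (1,0): mult=3, new row 1: (0, 2, -3, 4); set L[1][0]=3
  eliminate (2,0): mult=-1, new row 2: (0, -6, 10, -12); set L[2][0]=-1
  eliminate (3,0): mult=-4, new row 3: (0, -2, 1, 0); set L[3][0]=-4
k=1: U[1][1]=2
  eliminate (2,1): mult=-3, new row 2: (0, 0, 1, 0); set L[2][1]=-3
  eliminate (3,1): mult=-1, new row 3: (0, 0, -2, 4); set L[3][1]=-1
k=2: U[2][2]=1
  eliminate (3,2): mult=-2, new row 3: (0, 0, 0, 4); set L[3][2]=-2

U[1][1] = 2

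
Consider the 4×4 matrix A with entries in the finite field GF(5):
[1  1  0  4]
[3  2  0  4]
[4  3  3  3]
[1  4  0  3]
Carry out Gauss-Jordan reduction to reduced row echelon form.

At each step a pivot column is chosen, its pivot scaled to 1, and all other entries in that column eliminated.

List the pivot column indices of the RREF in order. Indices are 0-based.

pivot columns: 0, 1, 2

step 1: normalize row 0 (÷1) = (1, 1, 0, 4)
  row 1: subtract 3×row0 = (0, 4, 0, 2)
  row 2: subtract 4×row0 = (0, 4, 3, 2)
  row 3: subtract 1×row0 = (0, 3, 0, 4)
step 2: normalize row 1 (÷4) = (0, 1, 0, 3)
  row 0: subtract 1×row1 = (1, 0, 0, 1)
  row 2: subtract 4×row1 = (0, 0, 3, 0)
  row 3: subtract 3×row1 = (0, 0, 0, 0)
step 3: normalize row 2 (÷3) = (0, 0, 1, 0)
skip col 3 (zero from row 3)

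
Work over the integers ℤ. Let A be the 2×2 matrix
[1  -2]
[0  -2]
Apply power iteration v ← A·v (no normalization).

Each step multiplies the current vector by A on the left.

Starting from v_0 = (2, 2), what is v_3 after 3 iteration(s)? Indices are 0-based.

v_3 = (-10, -16)

v_0 = (2, 2).
v_1 = A·v_0 = (-2, -4).
v_2 = A·v_1 = (6, 8).
v_3 = A·v_2 = (-10, -16).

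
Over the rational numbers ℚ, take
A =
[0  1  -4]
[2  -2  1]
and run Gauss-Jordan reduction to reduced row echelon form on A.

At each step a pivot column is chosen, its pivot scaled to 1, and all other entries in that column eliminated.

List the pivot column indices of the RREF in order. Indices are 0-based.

pivot columns: 0, 1

step 1: exchange rows 0,1
step 1: normalize row 0 (÷2) = (1, -1, 1/2)
step 2: normalize row 1 (÷1) = (0, 1, -4)
  row 0: subtract -1×row1 = (1, 0, -7/2)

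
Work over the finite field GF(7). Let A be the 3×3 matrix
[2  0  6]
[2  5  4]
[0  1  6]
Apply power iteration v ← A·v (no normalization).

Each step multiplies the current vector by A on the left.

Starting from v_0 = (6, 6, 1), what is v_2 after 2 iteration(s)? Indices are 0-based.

v_2 = (3, 6, 6)

v_0 = (6, 6, 1).
v_1 = A·v_0 = (4, 4, 5).
v_2 = A·v_1 = (3, 6, 6).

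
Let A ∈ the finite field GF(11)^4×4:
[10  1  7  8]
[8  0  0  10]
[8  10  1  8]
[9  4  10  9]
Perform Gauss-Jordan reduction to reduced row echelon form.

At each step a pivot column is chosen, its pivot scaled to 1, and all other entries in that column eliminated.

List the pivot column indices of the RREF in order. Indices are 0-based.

step 1: normalize row 0 (÷10) = (1, 10, 4, 3)
  row 1: subtract 8×row0 = (0, 8, 1, 8)
  row 2: subtract 8×row0 = (0, 7, 2, 6)
  row 3: subtract 9×row0 = (0, 2, 7, 4)
step 2: normalize row 1 (÷8) = (0, 1, 7, 1)
  row 0: subtract 10×row1 = (1, 0, 0, 4)
  row 2: subtract 7×row1 = (0, 0, 8, 10)
  row 3: subtract 2×row1 = (0, 0, 4, 2)
step 3: normalize row 2 (÷8) = (0, 0, 1, 4)
  row 1: subtract 7×row2 = (0, 1, 0, 6)
  row 3: subtract 4×row2 = (0, 0, 0, 8)
step 4: normalize row 3 (÷8) = (0, 0, 0, 1)
  row 0: subtract 4×row3 = (1, 0, 0, 0)
  row 1: subtract 6×row3 = (0, 1, 0, 0)
  row 2: subtract 4×row3 = (0, 0, 1, 0)

pivot columns: 0, 1, 2, 3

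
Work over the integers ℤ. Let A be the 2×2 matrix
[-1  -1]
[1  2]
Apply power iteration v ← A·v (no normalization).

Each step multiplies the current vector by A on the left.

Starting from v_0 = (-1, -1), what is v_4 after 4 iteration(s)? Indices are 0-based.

v_0 = (-1, -1).
v_1 = A·v_0 = (2, -3).
v_2 = A·v_1 = (1, -4).
v_3 = A·v_2 = (3, -7).
v_4 = A·v_3 = (4, -11).

v_4 = (4, -11)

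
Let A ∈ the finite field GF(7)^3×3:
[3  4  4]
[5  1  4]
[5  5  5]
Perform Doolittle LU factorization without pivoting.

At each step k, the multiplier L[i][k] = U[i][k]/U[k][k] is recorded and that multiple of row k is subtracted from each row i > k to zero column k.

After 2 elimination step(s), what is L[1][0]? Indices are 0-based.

L[1][0] = 4

[col 0] pivot 3
  R1 -= 4*R0 → (0, 6, 2)  (L[1][0] := 4)
  R2 -= 4*R0 → (0, 3, 3)  (L[2][0] := 4)
[col 1] pivot 6
  R2 -= 4*R1 → (0, 0, 2)  (L[2][1] := 4)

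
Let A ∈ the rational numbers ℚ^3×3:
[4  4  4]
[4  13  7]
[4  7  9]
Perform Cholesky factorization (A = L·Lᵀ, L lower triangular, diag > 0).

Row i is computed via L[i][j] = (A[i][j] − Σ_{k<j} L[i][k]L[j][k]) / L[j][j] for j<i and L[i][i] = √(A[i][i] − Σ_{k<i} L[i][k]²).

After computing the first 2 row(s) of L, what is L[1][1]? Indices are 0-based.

L[1][1] = 3

Step 1: L[0][0] = √(4) = 2.
  L[1][0] = (4) / L[0][0] = 2.
Step 2: L[1][1] = √(9) = 3.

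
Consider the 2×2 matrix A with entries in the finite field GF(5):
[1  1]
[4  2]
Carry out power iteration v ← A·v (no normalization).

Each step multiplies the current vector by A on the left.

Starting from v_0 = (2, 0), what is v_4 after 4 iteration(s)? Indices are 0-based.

v_0 = (2, 0).
v_1 = A·v_0 = (2, 3).
v_2 = A·v_1 = (0, 4).
v_3 = A·v_2 = (4, 3).
v_4 = A·v_3 = (2, 2).

v_4 = (2, 2)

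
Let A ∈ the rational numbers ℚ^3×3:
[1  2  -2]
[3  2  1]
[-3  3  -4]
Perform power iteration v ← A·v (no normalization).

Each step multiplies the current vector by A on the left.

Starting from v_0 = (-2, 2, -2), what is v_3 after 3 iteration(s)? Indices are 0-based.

v_0 = (-2, 2, -2).
v_1 = A·v_0 = (6, -4, 20).
v_2 = A·v_1 = (-42, 30, -110).
v_3 = A·v_2 = (238, -176, 656).

v_3 = (238, -176, 656)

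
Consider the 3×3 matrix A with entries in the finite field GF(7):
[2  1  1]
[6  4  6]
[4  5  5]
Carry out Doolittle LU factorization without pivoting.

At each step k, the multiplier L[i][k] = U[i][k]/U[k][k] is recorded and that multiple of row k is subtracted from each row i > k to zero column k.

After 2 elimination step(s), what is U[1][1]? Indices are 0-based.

U[1][1] = 1

k=0: U[0][0]=2
  eliminate (1,0): mult=3, new row 1: (0, 1, 3); set L[1][0]=3
  eliminate (2,0): mult=2, new row 2: (0, 3, 3); set L[2][0]=2
k=1: U[1][1]=1
  eliminate (2,1): mult=3, new row 2: (0, 0, 1); set L[2][1]=3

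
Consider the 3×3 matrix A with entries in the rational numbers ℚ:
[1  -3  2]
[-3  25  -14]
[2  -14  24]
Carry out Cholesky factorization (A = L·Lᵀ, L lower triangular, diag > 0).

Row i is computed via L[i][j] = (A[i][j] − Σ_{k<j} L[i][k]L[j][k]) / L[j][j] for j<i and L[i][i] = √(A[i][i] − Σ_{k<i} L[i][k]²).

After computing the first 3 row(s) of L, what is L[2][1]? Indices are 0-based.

Step 1: L[0][0] = √(1) = 1.
  L[1][0] = (-3) / L[0][0] = -3.
Step 2: L[1][1] = √(16) = 4.
  L[2][0] = (2) / L[0][0] = 2.
  L[2][1] = (-8) / L[1][1] = -2.
Step 3: L[2][2] = √(16) = 4.

L[2][1] = -2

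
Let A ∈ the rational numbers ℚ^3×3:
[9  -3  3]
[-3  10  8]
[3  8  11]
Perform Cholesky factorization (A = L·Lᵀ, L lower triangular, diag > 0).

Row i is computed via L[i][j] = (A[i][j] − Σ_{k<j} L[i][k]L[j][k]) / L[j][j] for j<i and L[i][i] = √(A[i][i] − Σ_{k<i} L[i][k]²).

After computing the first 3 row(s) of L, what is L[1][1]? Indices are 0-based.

L[1][1] = 3

Step 1: L[0][0] = √(9) = 3.
  L[1][0] = (-3) / L[0][0] = -1.
Step 2: L[1][1] = √(9) = 3.
  L[2][0] = (3) / L[0][0] = 1.
  L[2][1] = (9) / L[1][1] = 3.
Step 3: L[2][2] = √(1) = 1.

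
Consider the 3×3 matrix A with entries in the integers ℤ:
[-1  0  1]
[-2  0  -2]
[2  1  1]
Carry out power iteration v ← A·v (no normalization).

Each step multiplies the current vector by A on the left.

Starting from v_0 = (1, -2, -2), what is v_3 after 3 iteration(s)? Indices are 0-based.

v_3 = (-7, 10, 6)

v_0 = (1, -2, -2).
v_1 = A·v_0 = (-3, 2, -2).
v_2 = A·v_1 = (1, 10, -6).
v_3 = A·v_2 = (-7, 10, 6).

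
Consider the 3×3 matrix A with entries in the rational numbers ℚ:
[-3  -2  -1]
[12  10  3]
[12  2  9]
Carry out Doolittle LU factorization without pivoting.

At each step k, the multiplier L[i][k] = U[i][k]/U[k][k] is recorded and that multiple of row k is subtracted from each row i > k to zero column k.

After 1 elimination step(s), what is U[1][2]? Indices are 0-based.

U[1][2] = -1

k=0: U[0][0]=-3
  eliminate (1,0): mult=-4, new row 1: (0, 2, -1); set L[1][0]=-4
  eliminate (2,0): mult=-4, new row 2: (0, -6, 5); set L[2][0]=-4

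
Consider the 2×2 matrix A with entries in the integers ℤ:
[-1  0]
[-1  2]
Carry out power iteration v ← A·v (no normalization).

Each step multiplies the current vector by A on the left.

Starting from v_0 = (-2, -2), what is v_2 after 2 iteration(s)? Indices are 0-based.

v_2 = (-2, -6)

v_0 = (-2, -2).
v_1 = A·v_0 = (2, -2).
v_2 = A·v_1 = (-2, -6).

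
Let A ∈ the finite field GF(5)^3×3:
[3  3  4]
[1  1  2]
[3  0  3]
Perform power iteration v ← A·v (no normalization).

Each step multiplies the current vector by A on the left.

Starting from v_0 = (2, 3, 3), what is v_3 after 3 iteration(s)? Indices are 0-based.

v_0 = (2, 3, 3).
v_1 = A·v_0 = (2, 1, 0).
v_2 = A·v_1 = (4, 3, 1).
v_3 = A·v_2 = (0, 4, 0).

v_3 = (0, 4, 0)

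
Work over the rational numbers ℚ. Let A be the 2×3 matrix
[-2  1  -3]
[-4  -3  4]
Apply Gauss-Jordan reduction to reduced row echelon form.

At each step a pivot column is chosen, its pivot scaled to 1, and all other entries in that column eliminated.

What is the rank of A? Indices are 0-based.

rank = 2

step 1: normalize row 0 (÷-2) = (1, -1/2, 3/2)
  row 1: subtract -4×row0 = (0, -5, 10)
step 2: normalize row 1 (÷-5) = (0, 1, -2)
  row 0: subtract -1/2×row1 = (1, 0, 1/2)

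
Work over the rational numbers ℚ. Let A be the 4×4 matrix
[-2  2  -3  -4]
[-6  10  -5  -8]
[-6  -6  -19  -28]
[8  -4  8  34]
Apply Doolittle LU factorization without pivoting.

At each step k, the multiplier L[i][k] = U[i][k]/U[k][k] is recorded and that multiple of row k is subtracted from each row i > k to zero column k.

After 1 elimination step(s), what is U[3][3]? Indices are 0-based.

U[3][3] = 18

Step 1: pivot at (0,0) is -2.
  row1 ← row1 − (3)·row0  ⇒  L[1][0]=3, U row1=(0, 4, 4, 4)
  row2 ← row2 − (3)·row0  ⇒  L[2][0]=3, U row2=(0, -12, -10, -16)
  row3 ← row3 − (-4)·row0  ⇒  L[3][0]=-4, U row3=(0, 4, -4, 18)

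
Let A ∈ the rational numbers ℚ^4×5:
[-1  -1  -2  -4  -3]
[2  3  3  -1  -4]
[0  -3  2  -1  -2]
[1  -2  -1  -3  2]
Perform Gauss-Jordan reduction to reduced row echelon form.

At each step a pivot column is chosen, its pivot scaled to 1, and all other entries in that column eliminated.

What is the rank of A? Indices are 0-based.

rank = 4

[1] R0 /= -1  ⇒  (1, 1, 2, 4, 3)
     R1 -= 2·R0  ⇒  (0, 1, -1, -9, -10)
     R3 -= 1·R0  ⇒  (0, -3, -3, -7, -1)
[2] R1 /= 1  ⇒  (0, 1, -1, -9, -10)
     R0 -= 1·R1  ⇒  (1, 0, 3, 13, 13)
     R2 -= -3·R1  ⇒  (0, 0, -1, -28, -32)
     R3 -= -3·R1  ⇒  (0, 0, -6, -34, -31)
[3] R2 /= -1  ⇒  (0, 0, 1, 28, 32)
     R0 -= 3·R2  ⇒  (1, 0, 0, -71, -83)
     R1 -= -1·R2  ⇒  (0, 1, 0, 19, 22)
     R3 -= -6·R2  ⇒  (0, 0, 0, 134, 161)
[4] R3 /= 134  ⇒  (0, 0, 0, 1, 161/134)
     R0 -= -71·R3  ⇒  (1, 0, 0, 0, 309/134)
     R1 -= 19·R3  ⇒  (0, 1, 0, 0, -111/134)
     R2 -= 28·R3  ⇒  (0, 0, 1, 0, -110/67)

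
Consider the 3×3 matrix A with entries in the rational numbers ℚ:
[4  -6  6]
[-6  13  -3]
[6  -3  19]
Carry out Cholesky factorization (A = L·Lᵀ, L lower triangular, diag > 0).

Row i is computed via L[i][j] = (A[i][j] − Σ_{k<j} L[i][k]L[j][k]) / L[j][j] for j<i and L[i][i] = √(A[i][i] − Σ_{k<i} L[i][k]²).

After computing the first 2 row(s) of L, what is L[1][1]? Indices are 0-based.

Step 1: L[0][0] = √(4) = 2.
  L[1][0] = (-6) / L[0][0] = -3.
Step 2: L[1][1] = √(4) = 2.

L[1][1] = 2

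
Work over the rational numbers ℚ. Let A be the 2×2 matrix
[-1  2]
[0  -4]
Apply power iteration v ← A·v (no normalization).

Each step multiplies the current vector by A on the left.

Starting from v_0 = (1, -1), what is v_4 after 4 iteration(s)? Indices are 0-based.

v_4 = (171, -256)

v_0 = (1, -1).
v_1 = A·v_0 = (-3, 4).
v_2 = A·v_1 = (11, -16).
v_3 = A·v_2 = (-43, 64).
v_4 = A·v_3 = (171, -256).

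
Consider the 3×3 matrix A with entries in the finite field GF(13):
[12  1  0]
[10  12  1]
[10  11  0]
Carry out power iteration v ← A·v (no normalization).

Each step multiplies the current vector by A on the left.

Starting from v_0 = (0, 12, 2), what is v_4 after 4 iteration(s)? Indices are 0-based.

v_0 = (0, 12, 2).
v_1 = A·v_0 = (12, 3, 2).
v_2 = A·v_1 = (4, 2, 10).
v_3 = A·v_2 = (11, 9, 10).
v_4 = A·v_3 = (11, 7, 1).

v_4 = (11, 7, 1)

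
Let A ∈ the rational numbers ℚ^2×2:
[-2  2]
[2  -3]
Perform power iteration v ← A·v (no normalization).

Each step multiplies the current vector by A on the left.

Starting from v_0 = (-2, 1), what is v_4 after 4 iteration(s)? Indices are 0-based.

v_0 = (-2, 1).
v_1 = A·v_0 = (6, -7).
v_2 = A·v_1 = (-26, 33).
v_3 = A·v_2 = (118, -151).
v_4 = A·v_3 = (-538, 689).

v_4 = (-538, 689)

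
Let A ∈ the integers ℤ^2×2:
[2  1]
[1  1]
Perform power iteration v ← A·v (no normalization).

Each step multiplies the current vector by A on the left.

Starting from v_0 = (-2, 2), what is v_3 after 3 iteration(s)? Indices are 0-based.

v_3 = (-10, -6)

v_0 = (-2, 2).
v_1 = A·v_0 = (-2, 0).
v_2 = A·v_1 = (-4, -2).
v_3 = A·v_2 = (-10, -6).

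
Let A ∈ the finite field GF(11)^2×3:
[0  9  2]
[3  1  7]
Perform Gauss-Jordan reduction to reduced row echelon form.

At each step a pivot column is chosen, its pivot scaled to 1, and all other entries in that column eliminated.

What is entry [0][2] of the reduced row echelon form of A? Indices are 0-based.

M[0][2] = 10

pivot(0,0): swap R0↔R1
pivot(0,0)=3: scale R0 → (1, 4, 6)
pivot(1,1)=9: scale R1 → (0, 1, 10)
  clear (0,1): R0 −= (4)R1 → (1, 0, 10)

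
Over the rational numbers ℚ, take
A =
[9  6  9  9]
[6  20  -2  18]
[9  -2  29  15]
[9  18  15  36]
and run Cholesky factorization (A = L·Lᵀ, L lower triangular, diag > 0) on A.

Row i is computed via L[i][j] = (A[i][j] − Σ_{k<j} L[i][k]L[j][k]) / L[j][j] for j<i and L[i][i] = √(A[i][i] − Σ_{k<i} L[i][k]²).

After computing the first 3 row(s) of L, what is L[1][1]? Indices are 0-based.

Step 1: L[0][0] = √(9) = 3.
  L[1][0] = (6) / L[0][0] = 2.
Step 2: L[1][1] = √(16) = 4.
  L[2][0] = (9) / L[0][0] = 3.
  L[2][1] = (-8) / L[1][1] = -2.
Step 3: L[2][2] = √(16) = 4.

L[1][1] = 4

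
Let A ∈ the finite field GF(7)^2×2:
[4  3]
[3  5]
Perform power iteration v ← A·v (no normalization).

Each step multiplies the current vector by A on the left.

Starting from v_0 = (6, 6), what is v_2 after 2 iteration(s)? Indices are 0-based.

v_0 = (6, 6).
v_1 = A·v_0 = (0, 6).
v_2 = A·v_1 = (4, 2).

v_2 = (4, 2)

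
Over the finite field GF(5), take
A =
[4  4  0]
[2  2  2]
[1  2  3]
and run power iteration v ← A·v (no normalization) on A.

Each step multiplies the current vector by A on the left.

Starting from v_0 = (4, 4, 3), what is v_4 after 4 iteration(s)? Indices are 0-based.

v_0 = (4, 4, 3).
v_1 = A·v_0 = (2, 2, 1).
v_2 = A·v_1 = (1, 0, 4).
v_3 = A·v_2 = (4, 0, 3).
v_4 = A·v_3 = (1, 4, 3).

v_4 = (1, 4, 3)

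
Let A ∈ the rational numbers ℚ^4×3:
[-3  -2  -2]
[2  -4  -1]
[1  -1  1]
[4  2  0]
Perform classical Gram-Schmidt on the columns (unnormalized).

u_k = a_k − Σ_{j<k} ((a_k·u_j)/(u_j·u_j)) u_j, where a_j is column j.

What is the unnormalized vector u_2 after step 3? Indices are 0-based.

u_2 = (-162/145, -33/145, 164/145, -146/145)

Step 1: u_0 = a_0 = (-3, 2, 1, 4).
Step 2: u_1 = a_1 − (1/6)·u_0 = (-3/2, -13/3, -7/6, 4/3).
Step 3: u_2 = a_2 − (1/6)·u_0 − (37/145)·u_1 = (-162/145, -33/145, 164/145, -146/145).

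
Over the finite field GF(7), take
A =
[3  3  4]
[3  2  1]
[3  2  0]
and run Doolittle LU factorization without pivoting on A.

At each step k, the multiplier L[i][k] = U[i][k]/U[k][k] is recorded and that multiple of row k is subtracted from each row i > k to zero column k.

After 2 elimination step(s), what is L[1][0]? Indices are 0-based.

Step 1: pivot at (0,0) is 3.
  row1 ← row1 − (1)·row0  ⇒  L[1][0]=1, U row1=(0, 6, 4)
  row2 ← row2 − (1)·row0  ⇒  L[2][0]=1, U row2=(0, 6, 3)
Step 2: pivot at (1,1) is 6.
  row2 ← row2 − (1)·row1  ⇒  L[2][1]=1, U row2=(0, 0, 6)

L[1][0] = 1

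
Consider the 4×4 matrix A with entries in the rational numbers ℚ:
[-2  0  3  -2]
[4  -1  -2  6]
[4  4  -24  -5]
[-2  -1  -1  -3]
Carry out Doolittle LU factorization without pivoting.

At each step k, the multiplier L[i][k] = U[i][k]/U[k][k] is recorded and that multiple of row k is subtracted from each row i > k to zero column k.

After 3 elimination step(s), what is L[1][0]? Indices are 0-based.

L[1][0] = -2

[col 0] pivot -2
  R1 -= -2*R0 → (0, -1, 4, 2)  (L[1][0] := -2)
  R2 -= -2*R0 → (0, 4, -18, -9)  (L[2][0] := -2)
  R3 -= 1*R0 → (0, -1, -4, -1)  (L[3][0] := 1)
[col 1] pivot -1
  R2 -= -4*R1 → (0, 0, -2, -1)  (L[2][1] := -4)
  R3 -= 1*R1 → (0, 0, -8, -3)  (L[3][1] := 1)
[col 2] pivot -2
  R3 -= 4*R2 → (0, 0, 0, 1)  (L[3][2] := 4)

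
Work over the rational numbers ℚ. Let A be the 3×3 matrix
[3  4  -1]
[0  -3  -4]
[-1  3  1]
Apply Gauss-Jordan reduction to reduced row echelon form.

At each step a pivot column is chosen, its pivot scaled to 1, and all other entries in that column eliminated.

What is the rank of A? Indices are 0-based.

[1] R0 /= 3  ⇒  (1, 4/3, -1/3)
     R2 -= -1·R0  ⇒  (0, 13/3, 2/3)
[2] R1 /= -3  ⇒  (0, 1, 4/3)
     R0 -= 4/3·R1  ⇒  (1, 0, -19/9)
     R2 -= 13/3·R1  ⇒  (0, 0, -46/9)
[3] R2 /= -46/9  ⇒  (0, 0, 1)
     R0 -= -19/9·R2  ⇒  (1, 0, 0)
     R1 -= 4/3·R2  ⇒  (0, 1, 0)

rank = 3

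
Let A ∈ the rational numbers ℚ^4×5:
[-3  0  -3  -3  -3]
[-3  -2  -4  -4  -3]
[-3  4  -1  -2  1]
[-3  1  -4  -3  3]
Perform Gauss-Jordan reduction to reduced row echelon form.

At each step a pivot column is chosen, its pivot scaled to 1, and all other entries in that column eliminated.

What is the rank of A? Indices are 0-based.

step 1: normalize row 0 (÷-3) = (1, 0, 1, 1, 1)
  row 1: subtract -3×row0 = (0, -2, -1, -1, 0)
  row 2: subtract -3×row0 = (0, 4, 2, 1, 4)
  row 3: subtract -3×row0 = (0, 1, -1, 0, 6)
step 2: normalize row 1 (÷-2) = (0, 1, 1/2, 1/2, 0)
  row 2: subtract 4×row1 = (0, 0, 0, -1, 4)
  row 3: subtract 1×row1 = (0, 0, -3/2, -1/2, 6)
step 3: exchange rows 2,3
step 3: normalize row 2 (÷-3/2) = (0, 0, 1, 1/3, -4)
  row 0: subtract 1×row2 = (1, 0, 0, 2/3, 5)
  row 1: subtract 1/2×row2 = (0, 1, 0, 1/3, 2)
step 4: normalize row 3 (÷-1) = (0, 0, 0, 1, -4)
  row 0: subtract 2/3×row3 = (1, 0, 0, 0, 23/3)
  row 1: subtract 1/3×row3 = (0, 1, 0, 0, 10/3)
  row 2: subtract 1/3×row3 = (0, 0, 1, 0, -8/3)

rank = 4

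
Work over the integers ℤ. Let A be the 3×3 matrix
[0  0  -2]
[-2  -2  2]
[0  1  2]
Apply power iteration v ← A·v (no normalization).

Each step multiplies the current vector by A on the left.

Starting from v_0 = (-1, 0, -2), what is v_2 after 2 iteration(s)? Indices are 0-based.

v_2 = (8, -12, -10)

v_0 = (-1, 0, -2).
v_1 = A·v_0 = (4, -2, -4).
v_2 = A·v_1 = (8, -12, -10).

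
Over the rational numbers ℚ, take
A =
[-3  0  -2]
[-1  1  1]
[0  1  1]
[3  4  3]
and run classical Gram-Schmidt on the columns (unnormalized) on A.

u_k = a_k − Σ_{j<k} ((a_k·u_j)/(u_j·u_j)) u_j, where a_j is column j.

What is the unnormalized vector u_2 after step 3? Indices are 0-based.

u_2 = (-148/221, 207/221, 109/221, -79/221)

Step 1: u_0 = a_0 = (-3, -1, 0, 3).
Step 2: u_1 = a_1 − (11/19)·u_0 = (33/19, 30/19, 1, 43/19).
Step 3: u_2 = a_2 − (14/19)·u_0 − (112/221)·u_1 = (-148/221, 207/221, 109/221, -79/221).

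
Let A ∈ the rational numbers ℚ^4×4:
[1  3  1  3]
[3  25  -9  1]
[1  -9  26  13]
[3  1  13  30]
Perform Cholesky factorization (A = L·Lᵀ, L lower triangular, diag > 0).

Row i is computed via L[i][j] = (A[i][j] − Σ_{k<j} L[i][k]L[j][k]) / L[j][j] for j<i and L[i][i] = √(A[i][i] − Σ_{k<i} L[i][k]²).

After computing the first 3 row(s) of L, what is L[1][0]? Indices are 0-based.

Step 1: L[0][0] = √(1) = 1.
  L[1][0] = (3) / L[0][0] = 3.
Step 2: L[1][1] = √(16) = 4.
  L[2][0] = (1) / L[0][0] = 1.
  L[2][1] = (-12) / L[1][1] = -3.
Step 3: L[2][2] = √(16) = 4.

L[1][0] = 3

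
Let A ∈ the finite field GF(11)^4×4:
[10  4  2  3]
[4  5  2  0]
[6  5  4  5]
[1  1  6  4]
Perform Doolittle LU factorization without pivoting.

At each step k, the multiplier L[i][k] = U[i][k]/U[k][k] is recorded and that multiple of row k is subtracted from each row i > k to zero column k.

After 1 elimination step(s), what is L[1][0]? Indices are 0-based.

[col 0] pivot 10
  R1 -= 7*R0 → (0, 10, 10, 1)  (L[1][0] := 7)
  R2 -= 5*R0 → (0, 7, 5, 1)  (L[2][0] := 5)
  R3 -= 10*R0 → (0, 5, 8, 7)  (L[3][0] := 10)

L[1][0] = 7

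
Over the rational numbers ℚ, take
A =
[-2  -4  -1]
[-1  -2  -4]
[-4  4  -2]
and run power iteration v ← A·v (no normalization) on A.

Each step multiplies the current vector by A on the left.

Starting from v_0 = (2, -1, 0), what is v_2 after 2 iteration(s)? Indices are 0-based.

v_0 = (2, -1, 0).
v_1 = A·v_0 = (0, 0, -12).
v_2 = A·v_1 = (12, 48, 24).

v_2 = (12, 48, 24)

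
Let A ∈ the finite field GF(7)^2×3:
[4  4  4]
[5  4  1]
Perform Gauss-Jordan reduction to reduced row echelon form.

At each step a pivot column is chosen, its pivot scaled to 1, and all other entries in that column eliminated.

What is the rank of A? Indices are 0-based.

rank = 2

step 1: normalize row 0 (÷4) = (1, 1, 1)
  row 1: subtract 5×row0 = (0, 6, 3)
step 2: normalize row 1 (÷6) = (0, 1, 4)
  row 0: subtract 1×row1 = (1, 0, 4)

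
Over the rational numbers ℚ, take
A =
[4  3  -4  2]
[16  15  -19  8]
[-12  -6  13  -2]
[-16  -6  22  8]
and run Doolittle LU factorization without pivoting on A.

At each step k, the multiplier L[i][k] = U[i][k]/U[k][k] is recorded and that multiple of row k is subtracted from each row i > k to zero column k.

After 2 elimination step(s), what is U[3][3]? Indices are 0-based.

k=0: U[0][0]=4
  eliminate (1,0): mult=4, new row 1: (0, 3, -3, 0); set L[1][0]=4
  eliminate (2,0): mult=-3, new row 2: (0, 3, 1, 4); set L[2][0]=-3
  eliminate (3,0): mult=-4, new row 3: (0, 6, 6, 16); set L[3][0]=-4
k=1: U[1][1]=3
  eliminate (2,1): mult=1, new row 2: (0, 0, 4, 4); set L[2][1]=1
  eliminate (3,1): mult=2, new row 3: (0, 0, 12, 16); set L[3][1]=2

U[3][3] = 16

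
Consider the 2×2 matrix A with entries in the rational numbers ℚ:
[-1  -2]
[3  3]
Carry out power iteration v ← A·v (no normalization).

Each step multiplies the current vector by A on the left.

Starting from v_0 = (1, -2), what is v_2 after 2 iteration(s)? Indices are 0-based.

v_0 = (1, -2).
v_1 = A·v_0 = (3, -3).
v_2 = A·v_1 = (3, 0).

v_2 = (3, 0)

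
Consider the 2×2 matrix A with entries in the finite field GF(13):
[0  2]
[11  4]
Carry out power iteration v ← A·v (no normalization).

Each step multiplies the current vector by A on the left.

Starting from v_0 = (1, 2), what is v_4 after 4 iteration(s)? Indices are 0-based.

v_0 = (1, 2).
v_1 = A·v_0 = (4, 6).
v_2 = A·v_1 = (12, 3).
v_3 = A·v_2 = (6, 1).
v_4 = A·v_3 = (2, 5).

v_4 = (2, 5)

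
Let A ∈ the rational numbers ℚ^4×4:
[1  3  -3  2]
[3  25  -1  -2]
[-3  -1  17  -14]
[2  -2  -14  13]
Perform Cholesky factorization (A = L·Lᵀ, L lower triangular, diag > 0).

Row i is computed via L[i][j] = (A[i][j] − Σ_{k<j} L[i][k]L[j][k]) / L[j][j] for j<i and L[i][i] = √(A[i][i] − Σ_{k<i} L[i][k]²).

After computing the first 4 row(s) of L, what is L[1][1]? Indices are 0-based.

Step 1: L[0][0] = √(1) = 1.
  L[1][0] = (3) / L[0][0] = 3.
Step 2: L[1][1] = √(16) = 4.
  L[2][0] = (-3) / L[0][0] = -3.
  L[2][1] = (8) / L[1][1] = 2.
Step 3: L[2][2] = √(4) = 2.
  L[3][0] = (2) / L[0][0] = 2.
  L[3][1] = (-8) / L[1][1] = -2.
  L[3][2] = (-4) / L[2][2] = -2.
Step 4: L[3][3] = √(1) = 1.

L[1][1] = 4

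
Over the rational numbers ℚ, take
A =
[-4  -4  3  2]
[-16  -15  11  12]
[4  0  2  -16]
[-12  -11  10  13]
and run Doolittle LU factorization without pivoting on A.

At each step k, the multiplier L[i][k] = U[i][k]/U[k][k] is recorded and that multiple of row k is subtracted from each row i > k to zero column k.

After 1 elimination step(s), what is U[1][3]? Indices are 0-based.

U[1][3] = 4

[col 0] pivot -4
  R1 -= 4*R0 → (0, 1, -1, 4)  (L[1][0] := 4)
  R2 -= -1*R0 → (0, -4, 5, -14)  (L[2][0] := -1)
  R3 -= 3*R0 → (0, 1, 1, 7)  (L[3][0] := 3)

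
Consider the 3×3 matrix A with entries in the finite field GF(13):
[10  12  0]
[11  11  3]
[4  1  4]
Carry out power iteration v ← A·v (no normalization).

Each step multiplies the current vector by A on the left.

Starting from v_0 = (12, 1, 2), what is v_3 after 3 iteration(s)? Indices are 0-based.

v_3 = (11, 11, 9)

v_0 = (12, 1, 2).
v_1 = A·v_0 = (2, 6, 5).
v_2 = A·v_1 = (1, 12, 8).
v_3 = A·v_2 = (11, 11, 9).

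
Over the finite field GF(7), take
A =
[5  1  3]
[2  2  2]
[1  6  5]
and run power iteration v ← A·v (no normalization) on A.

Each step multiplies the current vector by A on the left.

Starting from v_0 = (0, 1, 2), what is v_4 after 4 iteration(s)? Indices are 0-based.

v_0 = (0, 1, 2).
v_1 = A·v_0 = (0, 6, 2).
v_2 = A·v_1 = (5, 2, 4).
v_3 = A·v_2 = (4, 1, 2).
v_4 = A·v_3 = (6, 0, 6).

v_4 = (6, 0, 6)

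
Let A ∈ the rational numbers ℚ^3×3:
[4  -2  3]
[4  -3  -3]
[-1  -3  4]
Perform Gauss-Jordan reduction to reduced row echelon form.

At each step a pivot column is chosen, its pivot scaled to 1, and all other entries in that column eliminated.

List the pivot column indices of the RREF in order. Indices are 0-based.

pivot columns: 0, 1, 2

step 1: normalize row 0 (÷4) = (1, -1/2, 3/4)
  row 1: subtract 4×row0 = (0, -1, -6)
  row 2: subtract -1×row0 = (0, -7/2, 19/4)
step 2: normalize row 1 (÷-1) = (0, 1, 6)
  row 0: subtract -1/2×row1 = (1, 0, 15/4)
  row 2: subtract -7/2×row1 = (0, 0, 103/4)
step 3: normalize row 2 (÷103/4) = (0, 0, 1)
  row 0: subtract 15/4×row2 = (1, 0, 0)
  row 1: subtract 6×row2 = (0, 1, 0)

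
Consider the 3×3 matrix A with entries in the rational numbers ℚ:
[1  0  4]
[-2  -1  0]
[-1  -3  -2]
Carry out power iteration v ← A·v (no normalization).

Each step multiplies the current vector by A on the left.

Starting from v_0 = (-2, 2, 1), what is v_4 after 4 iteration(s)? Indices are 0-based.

v_0 = (-2, 2, 1).
v_1 = A·v_0 = (2, 2, -6).
v_2 = A·v_1 = (-22, -6, 4).
v_3 = A·v_2 = (-6, 50, 32).
v_4 = A·v_3 = (122, -38, -208).

v_4 = (122, -38, -208)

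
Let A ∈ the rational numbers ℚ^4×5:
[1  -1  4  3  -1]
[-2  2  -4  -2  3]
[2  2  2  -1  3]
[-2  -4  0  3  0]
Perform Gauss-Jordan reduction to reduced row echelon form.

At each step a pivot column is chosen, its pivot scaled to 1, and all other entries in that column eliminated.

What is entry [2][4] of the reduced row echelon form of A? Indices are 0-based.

[1] R0 /= 1  ⇒  (1, -1, 4, 3, -1)
     R1 -= -2·R0  ⇒  (0, 0, 4, 4, 1)
     R2 -= 2·R0  ⇒  (0, 4, -6, -7, 5)
     R3 -= -2·R0  ⇒  (0, -6, 8, 9, -2)
[2] R1 <-> R2
[2] R1 /= 4  ⇒  (0, 1, -3/2, -7/4, 5/4)
     R0 -= -1·R1  ⇒  (1, 0, 5/2, 5/4, 1/4)
     R3 -= -6·R1  ⇒  (0, 0, -1, -3/2, 11/2)
[3] R2 /= 4  ⇒  (0, 0, 1, 1, 1/4)
     R0 -= 5/2·R2  ⇒  (1, 0, 0, -5/4, -3/8)
     R1 -= -3/2·R2  ⇒  (0, 1, 0, -1/4, 13/8)
     R3 -= -1·R2  ⇒  (0, 0, 0, -1/2, 23/4)
[4] R3 /= -1/2  ⇒  (0, 0, 0, 1, -23/2)
     R0 -= -5/4·R3  ⇒  (1, 0, 0, 0, -59/4)
     R1 -= -1/4·R3  ⇒  (0, 1, 0, 0, -5/4)
     R2 -= 1·R3  ⇒  (0, 0, 1, 0, 47/4)

M[2][4] = 47/4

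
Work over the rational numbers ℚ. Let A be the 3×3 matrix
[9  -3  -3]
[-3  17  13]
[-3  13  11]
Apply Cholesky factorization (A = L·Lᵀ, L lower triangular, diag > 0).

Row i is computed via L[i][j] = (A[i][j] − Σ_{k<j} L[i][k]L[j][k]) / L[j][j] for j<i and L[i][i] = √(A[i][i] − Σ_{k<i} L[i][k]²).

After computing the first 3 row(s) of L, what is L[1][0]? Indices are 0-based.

Step 1: L[0][0] = √(9) = 3.
  L[1][0] = (-3) / L[0][0] = -1.
Step 2: L[1][1] = √(16) = 4.
  L[2][0] = (-3) / L[0][0] = -1.
  L[2][1] = (12) / L[1][1] = 3.
Step 3: L[2][2] = √(1) = 1.

L[1][0] = -1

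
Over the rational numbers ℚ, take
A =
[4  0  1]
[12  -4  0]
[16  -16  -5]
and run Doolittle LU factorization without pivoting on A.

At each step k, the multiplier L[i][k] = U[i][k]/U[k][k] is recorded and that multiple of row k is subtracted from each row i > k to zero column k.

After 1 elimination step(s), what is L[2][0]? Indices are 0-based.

Step 1: pivot at (0,0) is 4.
  row1 ← row1 − (3)·row0  ⇒  L[1][0]=3, U row1=(0, -4, -3)
  row2 ← row2 − (4)·row0  ⇒  L[2][0]=4, U row2=(0, -16, -9)

L[2][0] = 4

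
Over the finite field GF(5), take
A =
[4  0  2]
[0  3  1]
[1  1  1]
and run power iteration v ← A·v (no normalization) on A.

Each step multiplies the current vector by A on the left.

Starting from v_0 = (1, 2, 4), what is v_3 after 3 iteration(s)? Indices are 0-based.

v_0 = (1, 2, 4).
v_1 = A·v_0 = (2, 0, 2).
v_2 = A·v_1 = (2, 2, 4).
v_3 = A·v_2 = (1, 0, 3).

v_3 = (1, 0, 3)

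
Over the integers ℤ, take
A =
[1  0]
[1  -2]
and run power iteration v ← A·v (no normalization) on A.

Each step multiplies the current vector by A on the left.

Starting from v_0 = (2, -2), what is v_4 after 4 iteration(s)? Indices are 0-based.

v_4 = (2, -42)

v_0 = (2, -2).
v_1 = A·v_0 = (2, 6).
v_2 = A·v_1 = (2, -10).
v_3 = A·v_2 = (2, 22).
v_4 = A·v_3 = (2, -42).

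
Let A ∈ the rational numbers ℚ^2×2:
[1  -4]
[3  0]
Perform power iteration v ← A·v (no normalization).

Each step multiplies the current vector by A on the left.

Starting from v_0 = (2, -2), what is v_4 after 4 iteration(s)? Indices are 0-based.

v_0 = (2, -2).
v_1 = A·v_0 = (10, 6).
v_2 = A·v_1 = (-14, 30).
v_3 = A·v_2 = (-134, -42).
v_4 = A·v_3 = (34, -402).

v_4 = (34, -402)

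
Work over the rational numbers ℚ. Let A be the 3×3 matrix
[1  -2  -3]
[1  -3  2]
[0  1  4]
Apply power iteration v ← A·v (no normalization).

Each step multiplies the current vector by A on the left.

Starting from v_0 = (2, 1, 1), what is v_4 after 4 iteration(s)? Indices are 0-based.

v_0 = (2, 1, 1).
v_1 = A·v_0 = (-3, 1, 5).
v_2 = A·v_1 = (-20, 4, 21).
v_3 = A·v_2 = (-91, 10, 88).
v_4 = A·v_3 = (-375, 55, 362).

v_4 = (-375, 55, 362)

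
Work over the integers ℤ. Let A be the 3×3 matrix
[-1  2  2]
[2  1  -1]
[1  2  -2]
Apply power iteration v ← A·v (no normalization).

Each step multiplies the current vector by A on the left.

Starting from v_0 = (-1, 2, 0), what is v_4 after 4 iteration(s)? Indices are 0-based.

v_4 = (43, 15, -3)

v_0 = (-1, 2, 0).
v_1 = A·v_0 = (5, 0, 3).
v_2 = A·v_1 = (1, 7, -1).
v_3 = A·v_2 = (11, 10, 17).
v_4 = A·v_3 = (43, 15, -3).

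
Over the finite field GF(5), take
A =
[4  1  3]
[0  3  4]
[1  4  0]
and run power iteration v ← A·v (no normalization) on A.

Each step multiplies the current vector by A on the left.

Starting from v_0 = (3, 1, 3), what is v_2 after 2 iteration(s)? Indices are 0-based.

v_2 = (4, 3, 2)

v_0 = (3, 1, 3).
v_1 = A·v_0 = (2, 0, 2).
v_2 = A·v_1 = (4, 3, 2).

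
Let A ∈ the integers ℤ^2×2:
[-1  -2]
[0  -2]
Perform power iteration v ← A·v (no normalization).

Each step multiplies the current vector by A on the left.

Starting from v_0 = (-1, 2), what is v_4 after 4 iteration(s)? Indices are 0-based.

v_0 = (-1, 2).
v_1 = A·v_0 = (-3, -4).
v_2 = A·v_1 = (11, 8).
v_3 = A·v_2 = (-27, -16).
v_4 = A·v_3 = (59, 32).

v_4 = (59, 32)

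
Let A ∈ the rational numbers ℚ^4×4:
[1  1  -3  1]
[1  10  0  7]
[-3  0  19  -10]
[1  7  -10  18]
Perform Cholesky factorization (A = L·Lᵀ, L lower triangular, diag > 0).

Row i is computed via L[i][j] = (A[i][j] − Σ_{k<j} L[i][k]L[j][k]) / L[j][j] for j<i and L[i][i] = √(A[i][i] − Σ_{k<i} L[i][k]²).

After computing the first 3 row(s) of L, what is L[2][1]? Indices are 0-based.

Step 1: L[0][0] = √(1) = 1.
  L[1][0] = (1) / L[0][0] = 1.
Step 2: L[1][1] = √(9) = 3.
  L[2][0] = (-3) / L[0][0] = -3.
  L[2][1] = (3) / L[1][1] = 1.
Step 3: L[2][2] = √(9) = 3.

L[2][1] = 1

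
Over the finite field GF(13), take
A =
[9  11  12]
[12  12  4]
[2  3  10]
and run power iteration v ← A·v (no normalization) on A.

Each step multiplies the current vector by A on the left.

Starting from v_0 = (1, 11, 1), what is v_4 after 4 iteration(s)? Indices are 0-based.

v_0 = (1, 11, 1).
v_1 = A·v_0 = (12, 5, 6).
v_2 = A·v_1 = (1, 7, 8).
v_3 = A·v_2 = (0, 11, 12).
v_4 = A·v_3 = (5, 11, 10).

v_4 = (5, 11, 10)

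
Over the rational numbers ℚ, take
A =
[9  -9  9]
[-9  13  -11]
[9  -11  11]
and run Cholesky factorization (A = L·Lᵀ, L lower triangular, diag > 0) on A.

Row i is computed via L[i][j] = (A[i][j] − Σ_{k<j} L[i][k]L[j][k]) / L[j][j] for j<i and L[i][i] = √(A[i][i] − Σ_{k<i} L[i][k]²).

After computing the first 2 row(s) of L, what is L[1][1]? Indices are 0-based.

L[1][1] = 2

Step 1: L[0][0] = √(9) = 3.
  L[1][0] = (-9) / L[0][0] = -3.
Step 2: L[1][1] = √(4) = 2.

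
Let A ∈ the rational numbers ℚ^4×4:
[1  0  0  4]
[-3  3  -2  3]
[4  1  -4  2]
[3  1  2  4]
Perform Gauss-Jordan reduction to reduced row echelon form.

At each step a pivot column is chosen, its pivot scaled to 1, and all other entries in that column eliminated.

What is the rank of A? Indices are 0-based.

rank = 4

step 1: normalize row 0 (÷1) = (1, 0, 0, 4)
  row 1: subtract -3×row0 = (0, 3, -2, 15)
  row 2: subtract 4×row0 = (0, 1, -4, -14)
  row 3: subtract 3×row0 = (0, 1, 2, -8)
step 2: normalize row 1 (÷3) = (0, 1, -2/3, 5)
  row 2: subtract 1×row1 = (0, 0, -10/3, -19)
  row 3: subtract 1×row1 = (0, 0, 8/3, -13)
step 3: normalize row 2 (÷-10/3) = (0, 0, 1, 57/10)
  row 1: subtract -2/3×row2 = (0, 1, 0, 44/5)
  row 3: subtract 8/3×row2 = (0, 0, 0, -141/5)
step 4: normalize row 3 (÷-141/5) = (0, 0, 0, 1)
  row 0: subtract 4×row3 = (1, 0, 0, 0)
  row 1: subtract 44/5×row3 = (0, 1, 0, 0)
  row 2: subtract 57/10×row3 = (0, 0, 1, 0)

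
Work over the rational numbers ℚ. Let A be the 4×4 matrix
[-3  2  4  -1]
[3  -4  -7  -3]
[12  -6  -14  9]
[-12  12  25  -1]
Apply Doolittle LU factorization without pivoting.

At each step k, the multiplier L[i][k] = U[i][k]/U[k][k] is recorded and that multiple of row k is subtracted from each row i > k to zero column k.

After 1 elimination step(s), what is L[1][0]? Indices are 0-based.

L[1][0] = -1

k=0: U[0][0]=-3
  eliminate (1,0): mult=-1, new row 1: (0, -2, -3, -4); set L[1][0]=-1
  eliminate (2,0): mult=-4, new row 2: (0, 2, 2, 5); set L[2][0]=-4
  eliminate (3,0): mult=4, new row 3: (0, 4, 9, 3); set L[3][0]=4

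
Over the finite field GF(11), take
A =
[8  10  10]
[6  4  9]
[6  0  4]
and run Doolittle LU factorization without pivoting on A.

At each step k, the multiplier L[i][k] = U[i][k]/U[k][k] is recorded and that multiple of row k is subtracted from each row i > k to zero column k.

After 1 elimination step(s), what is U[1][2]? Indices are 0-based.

[col 0] pivot 8
  R1 -= 9*R0 → (0, 2, 7)  (L[1][0] := 9)
  R2 -= 9*R0 → (0, 9, 2)  (L[2][0] := 9)

U[1][2] = 7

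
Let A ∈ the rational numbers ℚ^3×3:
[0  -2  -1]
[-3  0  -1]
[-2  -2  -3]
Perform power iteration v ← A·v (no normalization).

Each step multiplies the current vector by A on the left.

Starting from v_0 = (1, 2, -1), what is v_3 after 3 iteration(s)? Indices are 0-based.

v_0 = (1, 2, -1).
v_1 = A·v_0 = (-3, -2, -3).
v_2 = A·v_1 = (7, 12, 19).
v_3 = A·v_2 = (-43, -40, -95).

v_3 = (-43, -40, -95)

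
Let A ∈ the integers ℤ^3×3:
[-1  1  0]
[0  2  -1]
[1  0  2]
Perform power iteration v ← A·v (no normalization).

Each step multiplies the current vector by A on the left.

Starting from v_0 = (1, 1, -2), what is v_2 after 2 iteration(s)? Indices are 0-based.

v_2 = (4, 11, -6)

v_0 = (1, 1, -2).
v_1 = A·v_0 = (0, 4, -3).
v_2 = A·v_1 = (4, 11, -6).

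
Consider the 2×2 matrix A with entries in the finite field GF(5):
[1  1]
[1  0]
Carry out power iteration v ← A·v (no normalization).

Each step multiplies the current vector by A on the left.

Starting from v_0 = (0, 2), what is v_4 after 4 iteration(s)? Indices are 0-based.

v_4 = (1, 4)

v_0 = (0, 2).
v_1 = A·v_0 = (2, 0).
v_2 = A·v_1 = (2, 2).
v_3 = A·v_2 = (4, 2).
v_4 = A·v_3 = (1, 4).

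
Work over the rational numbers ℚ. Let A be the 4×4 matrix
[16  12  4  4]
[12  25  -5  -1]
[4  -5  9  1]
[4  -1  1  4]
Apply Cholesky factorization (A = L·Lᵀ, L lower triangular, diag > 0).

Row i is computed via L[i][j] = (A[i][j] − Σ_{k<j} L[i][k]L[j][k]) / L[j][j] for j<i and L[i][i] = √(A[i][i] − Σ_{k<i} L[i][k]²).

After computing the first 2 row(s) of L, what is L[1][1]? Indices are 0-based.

L[1][1] = 4

Step 1: L[0][0] = √(16) = 4.
  L[1][0] = (12) / L[0][0] = 3.
Step 2: L[1][1] = √(16) = 4.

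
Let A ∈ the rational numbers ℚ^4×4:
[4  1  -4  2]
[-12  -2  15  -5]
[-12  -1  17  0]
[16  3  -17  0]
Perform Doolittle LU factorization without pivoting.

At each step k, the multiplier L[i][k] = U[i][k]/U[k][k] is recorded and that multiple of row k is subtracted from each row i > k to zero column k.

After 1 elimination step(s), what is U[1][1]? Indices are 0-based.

[col 0] pivot 4
  R1 -= -3*R0 → (0, 1, 3, 1)  (L[1][0] := -3)
  R2 -= -3*R0 → (0, 2, 5, 6)  (L[2][0] := -3)
  R3 -= 4*R0 → (0, -1, -1, -8)  (L[3][0] := 4)

U[1][1] = 1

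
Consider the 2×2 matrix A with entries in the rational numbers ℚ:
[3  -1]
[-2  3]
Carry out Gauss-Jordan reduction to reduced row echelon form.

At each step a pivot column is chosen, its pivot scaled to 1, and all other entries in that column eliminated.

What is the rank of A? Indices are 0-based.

rank = 2

[1] R0 /= 3  ⇒  (1, -1/3)
     R1 -= -2·R0  ⇒  (0, 7/3)
[2] R1 /= 7/3  ⇒  (0, 1)
     R0 -= -1/3·R1  ⇒  (1, 0)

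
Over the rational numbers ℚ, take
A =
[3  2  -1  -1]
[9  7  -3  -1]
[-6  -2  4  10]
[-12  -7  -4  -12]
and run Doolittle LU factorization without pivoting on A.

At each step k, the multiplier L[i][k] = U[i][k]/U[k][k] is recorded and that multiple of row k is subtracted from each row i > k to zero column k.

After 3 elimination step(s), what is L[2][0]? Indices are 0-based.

[col 0] pivot 3
  R1 -= 3*R0 → (0, 1, 0, 2)  (L[1][0] := 3)
  R2 -= -2*R0 → (0, 2, 2, 8)  (L[2][0] := -2)
  R3 -= -4*R0 → (0, 1, -8, -16)  (L[3][0] := -4)
[col 1] pivot 1
  R2 -= 2*R1 → (0, 0, 2, 4)  (L[2][1] := 2)
  R3 -= 1*R1 → (0, 0, -8, -18)  (L[3][1] := 1)
[col 2] pivot 2
  R3 -= -4*R2 → (0, 0, 0, -2)  (L[3][2] := -4)

L[2][0] = -2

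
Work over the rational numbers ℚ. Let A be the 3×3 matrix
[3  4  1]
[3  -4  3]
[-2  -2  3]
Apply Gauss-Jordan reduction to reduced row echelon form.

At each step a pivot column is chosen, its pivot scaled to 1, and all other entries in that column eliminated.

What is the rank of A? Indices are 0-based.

step 1: normalize row 0 (÷3) = (1, 4/3, 1/3)
  row 1: subtract 3×row0 = (0, -8, 2)
  row 2: subtract -2×row0 = (0, 2/3, 11/3)
step 2: normalize row 1 (÷-8) = (0, 1, -1/4)
  row 0: subtract 4/3×row1 = (1, 0, 2/3)
  row 2: subtract 2/3×row1 = (0, 0, 23/6)
step 3: normalize row 2 (÷23/6) = (0, 0, 1)
  row 0: subtract 2/3×row2 = (1, 0, 0)
  row 1: subtract -1/4×row2 = (0, 1, 0)

rank = 3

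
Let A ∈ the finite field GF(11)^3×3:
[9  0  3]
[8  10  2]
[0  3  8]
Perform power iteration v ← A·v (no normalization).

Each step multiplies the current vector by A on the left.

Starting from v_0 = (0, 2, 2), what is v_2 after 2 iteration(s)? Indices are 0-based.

v_2 = (10, 2, 6)

v_0 = (0, 2, 2).
v_1 = A·v_0 = (6, 2, 0).
v_2 = A·v_1 = (10, 2, 6).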